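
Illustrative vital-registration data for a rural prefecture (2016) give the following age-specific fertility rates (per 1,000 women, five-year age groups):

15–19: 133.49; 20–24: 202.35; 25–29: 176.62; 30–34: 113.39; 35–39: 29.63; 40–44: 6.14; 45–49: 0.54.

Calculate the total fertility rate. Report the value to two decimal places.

3.31

Sum of ASFRs = 133.49 + 202.35 + 176.62 + 113.39 + 29.63 + 6.14 + 0.54 = 662.16
TFR = 5 × 662.16 / 1000 = 3.3108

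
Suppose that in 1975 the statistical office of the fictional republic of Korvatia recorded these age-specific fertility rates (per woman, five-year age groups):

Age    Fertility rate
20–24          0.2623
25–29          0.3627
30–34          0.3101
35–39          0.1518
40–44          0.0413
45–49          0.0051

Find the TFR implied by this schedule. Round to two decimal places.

5.67

Sum of ASFRs = 0.2623 + 0.3627 + 0.3101 + 0.1518 + 0.0413 + 0.0051 = 1.1333
TFR = 5 × 1.1333 = 5.6665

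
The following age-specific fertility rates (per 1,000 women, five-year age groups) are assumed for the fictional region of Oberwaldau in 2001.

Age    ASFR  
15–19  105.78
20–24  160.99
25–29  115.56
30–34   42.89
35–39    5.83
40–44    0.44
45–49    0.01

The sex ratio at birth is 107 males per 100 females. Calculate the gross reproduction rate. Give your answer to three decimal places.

Proportion female at birth = 100 / (100 + 107) = 0.48309.
Sum of ASFRs = 105.78 + 160.99 + 115.56 + 42.89 + 5.83 + 0.44 + 0.01 = 431.50
TFR = 5 × 431.50 / 1000 = 2.1575
GRR = 0.48309 × 2.1575 = 1.04227

1.042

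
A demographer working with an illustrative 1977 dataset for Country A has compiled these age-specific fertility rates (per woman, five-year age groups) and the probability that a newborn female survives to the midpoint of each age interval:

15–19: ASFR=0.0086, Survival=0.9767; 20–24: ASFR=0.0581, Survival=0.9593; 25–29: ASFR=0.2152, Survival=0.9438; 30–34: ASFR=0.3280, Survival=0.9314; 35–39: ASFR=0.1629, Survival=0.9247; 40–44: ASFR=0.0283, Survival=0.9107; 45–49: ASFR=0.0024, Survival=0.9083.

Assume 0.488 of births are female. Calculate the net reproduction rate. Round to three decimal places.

Proportion female at birth = 0.488.
Weighting each age-specific rate by interval width and survival:
  15–19: 5 × 0.0086 × 0.9767 = 0.04200
  20–24: 5 × 0.0581 × 0.9593 = 0.27868
  25–29: 5 × 0.2152 × 0.9438 = 1.01553
  30–34: 5 × 0.3280 × 0.9314 = 1.52750
  35–39: 5 × 0.1629 × 0.9247 = 0.75317
  40–44: 5 × 0.0283 × 0.9107 = 0.12886
  45–49: 5 × 0.0024 × 0.9083 = 0.01090
Sum = 3.75664
NRR = 0.488 × 3.75664 = 1.83324

1.833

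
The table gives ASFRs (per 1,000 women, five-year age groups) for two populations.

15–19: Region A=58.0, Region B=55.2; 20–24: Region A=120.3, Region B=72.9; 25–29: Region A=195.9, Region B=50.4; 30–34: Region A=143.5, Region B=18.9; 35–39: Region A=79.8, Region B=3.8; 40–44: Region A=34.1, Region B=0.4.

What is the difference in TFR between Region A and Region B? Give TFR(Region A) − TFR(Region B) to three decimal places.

2.150

Region A:
  Sum of ASFRs = 58.0 + 120.3 + 195.9 + 143.5 + 79.8 + 34.1 = 631.6
  TFR = 5 × 631.6 / 1000 = 3.158
Region B:
  Sum of ASFRs = 55.2 + 72.9 + 50.4 + 18.9 + 3.8 + 0.4 = 201.6
  TFR = 5 × 201.6 / 1000 = 1.008
Difference = 3.158 − 1.008 = 2.15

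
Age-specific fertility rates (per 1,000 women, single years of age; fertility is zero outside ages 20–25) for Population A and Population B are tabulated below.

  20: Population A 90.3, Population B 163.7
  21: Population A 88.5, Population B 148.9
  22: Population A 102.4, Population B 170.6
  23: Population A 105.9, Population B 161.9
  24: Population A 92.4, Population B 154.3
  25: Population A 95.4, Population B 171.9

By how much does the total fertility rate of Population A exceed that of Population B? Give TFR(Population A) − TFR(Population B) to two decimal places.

-0.40

Population A:
  Sum of ASFRs = 90.3 + 88.5 + 102.4 + 105.9 + 92.4 + 95.4 = 574.9
  TFR = 574.9 / 1000 = 0.5749
Population B:
  Sum of ASFRs = 163.7 + 148.9 + 170.6 + 161.9 + 154.3 + 171.9 = 971.3
  TFR = 971.3 / 1000 = 0.9713
Difference = 0.5749 − 0.9713 = -0.3964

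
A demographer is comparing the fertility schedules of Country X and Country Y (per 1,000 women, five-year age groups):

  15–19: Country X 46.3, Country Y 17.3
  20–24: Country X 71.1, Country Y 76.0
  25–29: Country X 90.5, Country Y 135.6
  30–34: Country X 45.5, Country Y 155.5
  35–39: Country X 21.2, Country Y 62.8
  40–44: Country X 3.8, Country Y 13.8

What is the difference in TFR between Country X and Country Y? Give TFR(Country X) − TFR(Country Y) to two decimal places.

-0.91

Country X:
  Sum of ASFRs = 46.3 + 71.1 + 90.5 + 45.5 + 21.2 + 3.8 = 278.4
  TFR = 5 × 278.4 / 1000 = 1.392
Country Y:
  Sum of ASFRs = 17.3 + 76.0 + 135.6 + 155.5 + 62.8 + 13.8 = 461.0
  TFR = 5 × 461.0 / 1000 = 2.305
Difference = 1.392 − 2.305 = -0.913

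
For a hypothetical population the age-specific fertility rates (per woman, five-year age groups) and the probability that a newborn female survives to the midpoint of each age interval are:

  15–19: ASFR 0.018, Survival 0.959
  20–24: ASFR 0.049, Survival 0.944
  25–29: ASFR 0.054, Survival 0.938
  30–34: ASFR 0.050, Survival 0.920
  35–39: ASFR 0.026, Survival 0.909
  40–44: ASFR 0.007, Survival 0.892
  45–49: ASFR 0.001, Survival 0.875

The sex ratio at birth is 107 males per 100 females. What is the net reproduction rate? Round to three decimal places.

0.461

Proportion female at birth = 100 / (100 + 107) = 0.48309.
Survival-weighted fertility by age (5·fₓ·Sₓ):
  15–19: 5 × 0.018 × 0.959 = 0.08631
  20–24: 5 × 0.049 × 0.944 = 0.23128
  25–29: 5 × 0.054 × 0.938 = 0.25326
  30–34: 5 × 0.050 × 0.920 = 0.23000
  35–39: 5 × 0.026 × 0.909 = 0.11817
  40–44: 5 × 0.007 × 0.892 = 0.03122
  45–49: 5 × 0.001 × 0.875 = 0.00438
Sum = 0.95462
NRR = 0.48309 × 0.95462 = 0.46117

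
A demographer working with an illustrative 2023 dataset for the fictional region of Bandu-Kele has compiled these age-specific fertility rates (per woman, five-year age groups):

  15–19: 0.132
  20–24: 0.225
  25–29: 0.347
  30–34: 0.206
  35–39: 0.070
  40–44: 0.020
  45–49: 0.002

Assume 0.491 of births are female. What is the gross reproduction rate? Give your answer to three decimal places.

2.460

Proportion female at birth = 0.491.
Sum of ASFRs = 0.132 + 0.225 + 0.347 + 0.206 + 0.070 + 0.020 + 0.002 = 1.002
TFR = 5 × 1.002 = 5.01
GRR = 0.491 × 5.01 = 2.45991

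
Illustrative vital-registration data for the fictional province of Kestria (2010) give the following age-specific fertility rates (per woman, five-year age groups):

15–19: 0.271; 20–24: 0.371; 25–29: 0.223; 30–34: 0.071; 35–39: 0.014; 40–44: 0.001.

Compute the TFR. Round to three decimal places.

Sum of ASFRs = 0.271 + 0.371 + 0.223 + 0.071 + 0.014 + 0.001 = 0.951
TFR = 5 × 0.951 = 4.755

4.755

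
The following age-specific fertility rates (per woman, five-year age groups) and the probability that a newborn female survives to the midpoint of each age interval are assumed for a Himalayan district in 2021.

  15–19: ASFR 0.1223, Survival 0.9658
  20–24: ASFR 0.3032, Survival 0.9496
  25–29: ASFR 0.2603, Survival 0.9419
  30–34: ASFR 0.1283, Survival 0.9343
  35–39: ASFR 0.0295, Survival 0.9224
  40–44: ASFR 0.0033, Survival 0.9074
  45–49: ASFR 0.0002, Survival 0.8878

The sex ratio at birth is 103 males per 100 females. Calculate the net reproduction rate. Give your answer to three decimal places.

Proportion female at birth = 100 / (100 + 103) = 0.49261.
Each age group contributes 5 × ASFR × survival:
  15–19: 5 × 0.1223 × 0.9658 = 0.59059
  20–24: 5 × 0.3032 × 0.9496 = 1.43959
  25–29: 5 × 0.2603 × 0.9419 = 1.22588
  30–34: 5 × 0.1283 × 0.9343 = 0.59935
  35–39: 5 × 0.0295 × 0.9224 = 0.13605
  40–44: 5 × 0.0033 × 0.9074 = 0.01497
  45–49: 5 × 0.0002 × 0.8878 = 0.00089
Sum = 4.00732
NRR = 0.49261 × 4.00732 = 1.97405

1.974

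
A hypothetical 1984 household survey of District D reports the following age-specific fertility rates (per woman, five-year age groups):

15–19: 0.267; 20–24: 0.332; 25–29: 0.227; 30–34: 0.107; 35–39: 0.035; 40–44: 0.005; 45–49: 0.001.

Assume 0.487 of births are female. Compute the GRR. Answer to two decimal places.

Proportion female at birth = 0.487.
Sum of ASFRs = 0.267 + 0.332 + 0.227 + 0.107 + 0.035 + 0.005 + 0.001 = 0.974
TFR = 5 × 0.974 = 4.87
GRR = 0.487 × 4.87 = 2.37169

2.37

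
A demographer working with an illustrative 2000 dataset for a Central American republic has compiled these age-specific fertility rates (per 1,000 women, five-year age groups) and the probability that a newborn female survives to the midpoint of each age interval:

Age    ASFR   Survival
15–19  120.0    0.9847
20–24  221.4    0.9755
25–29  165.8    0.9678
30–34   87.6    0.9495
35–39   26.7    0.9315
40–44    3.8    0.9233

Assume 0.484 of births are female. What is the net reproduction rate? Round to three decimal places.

1.467

Proportion female at birth = 0.484.
Each age group contributes 5 × ASFR × survival:
  15–19: 5 × 120.0/1000 × 0.9847 = 0.59082
  20–24: 5 × 221.4/1000 × 0.9755 = 1.07988
  25–29: 5 × 165.8/1000 × 0.9678 = 0.80231
  30–34: 5 × 87.6/1000 × 0.9495 = 0.41588
  35–39: 5 × 26.7/1000 × 0.9315 = 0.12436
  40–44: 5 × 3.8/1000 × 0.9233 = 0.01754
Sum = 3.03079
NRR = 0.484 × 3.03079 = 1.46690
NRR > 1, so each generation more than replaces itself.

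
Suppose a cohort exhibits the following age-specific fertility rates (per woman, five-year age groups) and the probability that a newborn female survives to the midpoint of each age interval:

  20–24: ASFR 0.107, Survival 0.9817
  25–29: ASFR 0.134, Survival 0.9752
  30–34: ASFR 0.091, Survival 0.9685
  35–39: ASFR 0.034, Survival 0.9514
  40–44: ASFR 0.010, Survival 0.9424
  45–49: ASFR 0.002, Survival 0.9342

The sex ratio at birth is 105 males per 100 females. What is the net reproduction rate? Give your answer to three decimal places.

Proportion female at birth = 100 / (100 + 105) = 0.48780.
Per-age-group product (5 × ASFR × survival probability):
  20–24: 5 × 0.107 × 0.9817 = 0.52521
  25–29: 5 × 0.134 × 0.9752 = 0.65338
  30–34: 5 × 0.091 × 0.9685 = 0.44067
  35–39: 5 × 0.034 × 0.9514 = 0.16174
  40–44: 5 × 0.010 × 0.9424 = 0.04712
  45–49: 5 × 0.002 × 0.9342 = 0.00934
Sum = 1.83746
NRR = 0.48780 × 1.83746 = 0.89631
NRR < 1, so the cohort does not fully replace itself.

0.896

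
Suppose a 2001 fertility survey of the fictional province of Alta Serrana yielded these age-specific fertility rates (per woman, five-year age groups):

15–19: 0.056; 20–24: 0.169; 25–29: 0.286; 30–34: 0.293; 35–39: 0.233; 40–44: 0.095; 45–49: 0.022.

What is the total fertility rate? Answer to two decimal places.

5.77

Sum of ASFRs = 0.056 + 0.169 + 0.286 + 0.293 + 0.233 + 0.095 + 0.022 = 1.154
TFR = 5 × 1.154 = 5.77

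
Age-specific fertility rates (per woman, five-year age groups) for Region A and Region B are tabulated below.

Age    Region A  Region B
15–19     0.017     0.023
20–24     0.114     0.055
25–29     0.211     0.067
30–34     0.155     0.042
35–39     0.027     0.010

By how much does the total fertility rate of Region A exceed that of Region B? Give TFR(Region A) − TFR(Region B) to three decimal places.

Region A:
  Sum of ASFRs = 0.017 + 0.114 + 0.211 + 0.155 + 0.027 = 0.524
  TFR = 5 × 0.524 = 2.62
Region B:
  Sum of ASFRs = 0.023 + 0.055 + 0.067 + 0.042 + 0.010 = 0.197
  TFR = 5 × 0.197 = 0.985
Difference = 2.62 − 0.985 = 1.635

1.635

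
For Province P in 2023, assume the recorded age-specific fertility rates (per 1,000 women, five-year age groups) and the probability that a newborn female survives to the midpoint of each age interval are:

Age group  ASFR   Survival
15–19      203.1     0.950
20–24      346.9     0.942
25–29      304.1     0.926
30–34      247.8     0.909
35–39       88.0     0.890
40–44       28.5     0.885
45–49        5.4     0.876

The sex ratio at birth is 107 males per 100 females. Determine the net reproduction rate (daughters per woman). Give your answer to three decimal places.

Proportion female at birth = 100 / (100 + 107) = 0.48309.
Per-age-group product (5 × ASFR × survival probability):
  15–19: 5 × 203.1/1000 × 0.950 = 0.96473
  20–24: 5 × 346.9/1000 × 0.942 = 1.63390
  25–29: 5 × 304.1/1000 × 0.926 = 1.40798
  30–34: 5 × 247.8/1000 × 0.909 = 1.12625
  35–39: 5 × 88.0/1000 × 0.890 = 0.39160
  40–44: 5 × 28.5/1000 × 0.885 = 0.12611
  45–49: 5 × 5.4/1000 × 0.876 = 0.02365
Sum = 5.67422
NRR = 0.48309 × 5.67422 = 2.74116
NRR > 1, so each generation more than replaces itself.

2.741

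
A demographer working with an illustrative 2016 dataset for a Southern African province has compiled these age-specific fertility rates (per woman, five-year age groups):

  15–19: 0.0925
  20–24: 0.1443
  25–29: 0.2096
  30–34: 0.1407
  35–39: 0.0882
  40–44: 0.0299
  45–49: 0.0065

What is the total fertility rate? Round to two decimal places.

Sum of ASFRs = 0.0925 + 0.1443 + 0.2096 + 0.1407 + 0.0882 + 0.0299 + 0.0065 = 0.7117
TFR = 5 × 0.7117 = 3.5585

3.56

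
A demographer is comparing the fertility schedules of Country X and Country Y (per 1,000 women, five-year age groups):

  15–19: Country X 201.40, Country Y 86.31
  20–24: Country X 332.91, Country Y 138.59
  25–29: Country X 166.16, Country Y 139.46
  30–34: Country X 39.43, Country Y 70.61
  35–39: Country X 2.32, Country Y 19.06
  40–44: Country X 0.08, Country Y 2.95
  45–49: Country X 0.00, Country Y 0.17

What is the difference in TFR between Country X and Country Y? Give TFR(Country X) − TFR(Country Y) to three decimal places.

1.426

Country X:
  Sum of ASFRs = 201.40 + 332.91 + 166.16 + 39.43 + 2.32 + 0.08 + 0.00 = 742.30
  TFR = 5 × 742.30 / 1000 = 3.7115
Country Y:
  Sum of ASFRs = 86.31 + 138.59 + 139.46 + 70.61 + 19.06 + 2.95 + 0.17 = 457.15
  TFR = 5 × 457.15 / 1000 = 2.28575
Difference = 3.7115 − 2.28575 = 1.42575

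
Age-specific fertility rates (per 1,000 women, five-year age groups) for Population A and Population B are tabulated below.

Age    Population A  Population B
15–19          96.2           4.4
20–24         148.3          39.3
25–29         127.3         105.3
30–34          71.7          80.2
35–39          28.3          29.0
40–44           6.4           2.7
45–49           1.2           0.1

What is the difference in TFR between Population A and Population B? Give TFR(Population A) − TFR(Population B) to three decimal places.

1.092

Population A:
  Sum of ASFRs = 96.2 + 148.3 + 127.3 + 71.7 + 28.3 + 6.4 + 1.2 = 479.4
  TFR = 5 × 479.4 / 1000 = 2.397
Population B:
  Sum of ASFRs = 4.4 + 39.3 + 105.3 + 80.2 + 29.0 + 2.7 + 0.1 = 261.0
  TFR = 5 × 261.0 / 1000 = 1.305
Difference = 2.397 − 1.305 = 1.092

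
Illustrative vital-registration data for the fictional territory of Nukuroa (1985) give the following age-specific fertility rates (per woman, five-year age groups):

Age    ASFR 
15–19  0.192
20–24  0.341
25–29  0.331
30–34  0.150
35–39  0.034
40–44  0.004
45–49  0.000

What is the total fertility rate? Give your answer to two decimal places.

5.26

Sum of ASFRs = 0.192 + 0.341 + 0.331 + 0.150 + 0.034 + 0.004 + 0.000 = 1.052
TFR = 5 × 1.052 = 5.26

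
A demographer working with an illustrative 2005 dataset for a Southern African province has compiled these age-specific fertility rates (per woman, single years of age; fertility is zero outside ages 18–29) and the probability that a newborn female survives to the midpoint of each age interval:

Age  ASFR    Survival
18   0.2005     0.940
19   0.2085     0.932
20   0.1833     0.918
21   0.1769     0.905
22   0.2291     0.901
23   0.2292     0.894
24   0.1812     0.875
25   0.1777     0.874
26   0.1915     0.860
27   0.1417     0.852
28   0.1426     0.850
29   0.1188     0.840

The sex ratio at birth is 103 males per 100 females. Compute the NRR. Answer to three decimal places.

0.957

Proportion female at birth = 100 / (100 + 103) = 0.49261.
Weighting each age-specific rate by interval width and survival:
  18: 1 × 0.2005 × 0.940 = 0.18847
  19: 1 × 0.2085 × 0.932 = 0.19432
  20: 1 × 0.1833 × 0.918 = 0.16827
  21: 1 × 0.1769 × 0.905 = 0.16009
  22: 1 × 0.2291 × 0.901 = 0.20642
  23: 1 × 0.2292 × 0.894 = 0.20490
  24: 1 × 0.1812 × 0.875 = 0.15855
  25: 1 × 0.1777 × 0.874 = 0.15531
  26: 1 × 0.1915 × 0.860 = 0.16469
  27: 1 × 0.1417 × 0.852 = 0.12073
  28: 1 × 0.1426 × 0.850 = 0.12121
  29: 1 × 0.1188 × 0.840 = 0.09979
Sum = 1.94275
NRR = 0.49261 × 1.94275 = 0.95702
With NRR below 1 the population is below replacement fertility.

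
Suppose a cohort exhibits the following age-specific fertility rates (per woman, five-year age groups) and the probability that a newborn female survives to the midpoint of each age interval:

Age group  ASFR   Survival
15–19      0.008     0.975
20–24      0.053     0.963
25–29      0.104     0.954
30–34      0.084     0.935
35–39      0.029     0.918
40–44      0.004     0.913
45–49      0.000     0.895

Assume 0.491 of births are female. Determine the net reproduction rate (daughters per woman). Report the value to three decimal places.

Proportion female at birth = 0.491.
Survival-weighted fertility by age (5·fₓ·Sₓ):
  15–19: 5 × 0.008 × 0.975 = 0.03900
  20–24: 5 × 0.053 × 0.963 = 0.25520
  25–29: 5 × 0.104 × 0.954 = 0.49608
  30–34: 5 × 0.084 × 0.935 = 0.39270
  35–39: 5 × 0.029 × 0.918 = 0.13311
  40–44: 5 × 0.004 × 0.913 = 0.01826
  45–49: 5 × 0.000 × 0.895 = 0.00000
Sum = 1.33435
NRR = 0.491 × 1.33435 = 0.65517
NRR < 1, so the cohort does not fully replace itself.

0.655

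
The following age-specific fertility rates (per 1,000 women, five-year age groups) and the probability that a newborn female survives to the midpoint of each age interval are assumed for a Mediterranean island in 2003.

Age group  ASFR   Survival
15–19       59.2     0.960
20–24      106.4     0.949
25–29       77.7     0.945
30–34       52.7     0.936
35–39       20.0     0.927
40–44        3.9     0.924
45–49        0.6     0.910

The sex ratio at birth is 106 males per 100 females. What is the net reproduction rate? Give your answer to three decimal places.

Proportion female at birth = 100 / (100 + 106) = 0.48544.
Each age group contributes 5 × ASFR × survival:
  15–19: 5 × 59.2/1000 × 0.960 = 0.28416
  20–24: 5 × 106.4/1000 × 0.949 = 0.50487
  25–29: 5 × 77.7/1000 × 0.945 = 0.36713
  30–34: 5 × 52.7/1000 × 0.936 = 0.24664
  35–39: 5 × 20.0/1000 × 0.927 = 0.09270
  40–44: 5 × 3.9/1000 × 0.924 = 0.01802
  45–49: 5 × 0.6/1000 × 0.910 = 0.00273
Sum = 1.51625
NRR = 0.48544 × 1.51625 = 0.73605
An NRR under 1 implies long-run decline under these rates.

0.736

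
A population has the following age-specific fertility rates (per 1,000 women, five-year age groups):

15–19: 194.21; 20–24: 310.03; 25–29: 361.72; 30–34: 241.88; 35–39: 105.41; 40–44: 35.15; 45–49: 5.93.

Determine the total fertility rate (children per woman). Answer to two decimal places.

Sum of ASFRs = 194.21 + 310.03 + 361.72 + 241.88 + 105.41 + 35.15 + 5.93 = 1254.33
TFR = 5 × 1254.33 / 1000 = 6.27165

6.27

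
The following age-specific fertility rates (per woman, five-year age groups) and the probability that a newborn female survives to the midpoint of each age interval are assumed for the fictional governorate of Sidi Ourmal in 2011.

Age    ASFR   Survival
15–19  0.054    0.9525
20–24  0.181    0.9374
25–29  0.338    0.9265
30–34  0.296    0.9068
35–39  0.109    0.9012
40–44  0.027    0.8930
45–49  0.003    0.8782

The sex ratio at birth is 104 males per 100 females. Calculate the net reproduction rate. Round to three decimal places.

Proportion female at birth = 100 / (100 + 104) = 0.49020.
Per-age-group product (5 × ASFR × survival probability):
  15–19: 5 × 0.054 × 0.9525 = 0.25718
  20–24: 5 × 0.181 × 0.9374 = 0.84835
  25–29: 5 × 0.338 × 0.9265 = 1.56579
  30–34: 5 × 0.296 × 0.9068 = 1.34206
  35–39: 5 × 0.109 × 0.9012 = 0.49115
  40–44: 5 × 0.027 × 0.8930 = 0.12056
  45–49: 5 × 0.003 × 0.8782 = 0.01317
Sum = 4.63826
NRR = 0.49020 × 4.63826 = 2.27368
NRR > 1, so each generation more than replaces itself.

2.274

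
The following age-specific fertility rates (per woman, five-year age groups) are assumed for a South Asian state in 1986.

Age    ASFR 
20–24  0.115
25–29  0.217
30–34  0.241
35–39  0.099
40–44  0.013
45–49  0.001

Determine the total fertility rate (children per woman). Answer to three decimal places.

Sum of ASFRs = 0.115 + 0.217 + 0.241 + 0.099 + 0.013 + 0.001 = 0.686
TFR = 5 × 0.686 = 3.43

3.430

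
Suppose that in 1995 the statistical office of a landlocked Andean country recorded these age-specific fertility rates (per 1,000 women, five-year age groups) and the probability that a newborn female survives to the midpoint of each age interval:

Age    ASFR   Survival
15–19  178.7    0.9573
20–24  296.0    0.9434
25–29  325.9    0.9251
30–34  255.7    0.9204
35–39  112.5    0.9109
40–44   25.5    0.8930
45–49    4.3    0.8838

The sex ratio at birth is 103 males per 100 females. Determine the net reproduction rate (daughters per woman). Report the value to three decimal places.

Proportion female at birth = 100 / (100 + 103) = 0.49261.
Each age group contributes 5 × ASFR × survival:
  15–19: 5 × 178.7/1000 × 0.9573 = 0.85535
  20–24: 5 × 296.0/1000 × 0.9434 = 1.39623
  25–29: 5 × 325.9/1000 × 0.9251 = 1.50745
  30–34: 5 × 255.7/1000 × 0.9204 = 1.17673
  35–39: 5 × 112.5/1000 × 0.9109 = 0.51238
  40–44: 5 × 25.5/1000 × 0.8930 = 0.11386
  45–49: 5 × 4.3/1000 × 0.8838 = 0.01900
Sum = 5.58100
NRR = 0.49261 × 5.58100 = 2.74926

2.749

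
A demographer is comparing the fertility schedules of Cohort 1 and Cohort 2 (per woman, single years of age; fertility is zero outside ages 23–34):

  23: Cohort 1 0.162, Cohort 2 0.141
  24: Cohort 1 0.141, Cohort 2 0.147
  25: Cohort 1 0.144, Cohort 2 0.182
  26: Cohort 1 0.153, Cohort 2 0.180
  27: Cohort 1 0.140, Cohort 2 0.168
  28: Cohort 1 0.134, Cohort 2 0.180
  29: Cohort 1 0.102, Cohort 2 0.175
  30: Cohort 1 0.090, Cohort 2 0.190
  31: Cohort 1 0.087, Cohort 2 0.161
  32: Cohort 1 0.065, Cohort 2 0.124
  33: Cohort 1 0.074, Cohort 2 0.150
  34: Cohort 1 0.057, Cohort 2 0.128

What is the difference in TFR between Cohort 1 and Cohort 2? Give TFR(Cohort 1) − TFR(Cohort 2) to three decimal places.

Cohort 1:
  Sum of ASFRs = 0.162 + 0.141 + 0.144 + 0.153 + 0.140 + 0.134 + 0.102 + 0.090 + 0.087 + 0.065 + 0.074 + 0.057 = 1.349
  TFR = 1.349
Cohort 2:
  Sum of ASFRs = 0.141 + 0.147 + 0.182 + 0.180 + 0.168 + 0.180 + 0.175 + 0.190 + 0.161 + 0.124 + 0.150 + 0.128 = 1.926
  TFR = 1.926
Difference = 1.349 − 1.926 = -0.577

-0.577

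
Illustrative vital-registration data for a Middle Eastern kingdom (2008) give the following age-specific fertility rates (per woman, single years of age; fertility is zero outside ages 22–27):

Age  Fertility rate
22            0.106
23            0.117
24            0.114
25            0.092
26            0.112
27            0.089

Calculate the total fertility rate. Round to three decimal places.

Sum of ASFRs = 0.106 + 0.117 + 0.114 + 0.092 + 0.112 + 0.089 = 0.630
TFR = 0.63

0.630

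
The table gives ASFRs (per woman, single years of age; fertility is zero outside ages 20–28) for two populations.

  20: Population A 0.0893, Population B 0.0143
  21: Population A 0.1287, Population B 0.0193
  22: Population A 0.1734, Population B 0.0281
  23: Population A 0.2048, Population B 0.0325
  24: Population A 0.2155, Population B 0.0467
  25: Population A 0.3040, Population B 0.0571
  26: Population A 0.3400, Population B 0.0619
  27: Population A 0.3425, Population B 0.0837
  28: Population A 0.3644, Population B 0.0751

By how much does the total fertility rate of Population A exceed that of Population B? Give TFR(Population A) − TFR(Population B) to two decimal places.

1.74

Population A:
  Sum of ASFRs = 0.0893 + 0.1287 + 0.1734 + 0.2048 + 0.2155 + 0.3040 + 0.3400 + 0.3425 + 0.3644 = 2.1626
  TFR = 2.1626
Population B:
  Sum of ASFRs = 0.0143 + 0.0193 + 0.0281 + 0.0325 + 0.0467 + 0.0571 + 0.0619 + 0.0837 + 0.0751 = 0.4187
  TFR = 0.4187
Difference = 2.1626 − 0.4187 = 1.7439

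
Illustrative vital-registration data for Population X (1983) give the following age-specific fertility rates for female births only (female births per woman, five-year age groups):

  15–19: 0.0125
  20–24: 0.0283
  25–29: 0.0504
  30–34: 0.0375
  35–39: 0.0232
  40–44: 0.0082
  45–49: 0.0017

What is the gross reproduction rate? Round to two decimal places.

0.81

Sum of female ASFRs = 0.0125 + 0.0283 + 0.0504 + 0.0375 + 0.0232 + 0.0082 + 0.0017 = 0.1618
GRR = 5 × 0.1618 = 0.809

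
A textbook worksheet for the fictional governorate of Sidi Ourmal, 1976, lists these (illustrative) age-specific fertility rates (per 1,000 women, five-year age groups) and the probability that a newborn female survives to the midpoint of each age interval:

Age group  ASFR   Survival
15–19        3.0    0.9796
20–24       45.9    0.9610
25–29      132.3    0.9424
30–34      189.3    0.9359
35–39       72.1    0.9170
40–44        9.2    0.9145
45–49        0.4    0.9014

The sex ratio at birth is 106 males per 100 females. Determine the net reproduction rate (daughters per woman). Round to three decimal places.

Proportion female at birth = 100 / (100 + 106) = 0.48544.
Survival-weighted fertility by age (5·fₓ·Sₓ):
  15–19: 5 × 3.0/1000 × 0.9796 = 0.01469
  20–24: 5 × 45.9/1000 × 0.9610 = 0.22055
  25–29: 5 × 132.3/1000 × 0.9424 = 0.62340
  30–34: 5 × 189.3/1000 × 0.9359 = 0.88583
  35–39: 5 × 72.1/1000 × 0.9170 = 0.33058
  40–44: 5 × 9.2/1000 × 0.9145 = 0.04207
  45–49: 5 × 0.4/1000 × 0.9014 = 0.00180
Sum = 2.11892
NRR = 0.48544 × 2.11892 = 1.02861

1.029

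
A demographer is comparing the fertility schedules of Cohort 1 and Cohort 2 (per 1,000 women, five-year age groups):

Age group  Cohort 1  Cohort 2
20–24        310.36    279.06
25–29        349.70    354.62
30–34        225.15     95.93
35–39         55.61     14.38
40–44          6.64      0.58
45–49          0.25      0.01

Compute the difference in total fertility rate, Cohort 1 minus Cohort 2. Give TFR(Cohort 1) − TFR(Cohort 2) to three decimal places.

Cohort 1:
  Sum of ASFRs = 310.36 + 349.70 + 225.15 + 55.61 + 6.64 + 0.25 = 947.71
  TFR = 5 × 947.71 / 1000 = 4.73855
Cohort 2:
  Sum of ASFRs = 279.06 + 354.62 + 95.93 + 14.38 + 0.58 + 0.01 = 744.58
  TFR = 5 × 744.58 / 1000 = 3.7229
Difference = 4.73855 − 3.7229 = 1.01565

1.016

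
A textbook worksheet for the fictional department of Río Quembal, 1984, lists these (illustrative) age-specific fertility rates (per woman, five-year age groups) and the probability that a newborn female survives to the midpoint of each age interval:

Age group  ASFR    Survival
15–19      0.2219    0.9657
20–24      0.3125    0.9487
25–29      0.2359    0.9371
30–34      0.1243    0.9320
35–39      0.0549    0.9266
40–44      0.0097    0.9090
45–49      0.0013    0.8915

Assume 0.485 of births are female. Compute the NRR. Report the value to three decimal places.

2.203

Proportion female at birth = 0.485.
Per-age-group product (5 × ASFR × survival probability):
  15–19: 5 × 0.2219 × 0.9657 = 1.07144
  20–24: 5 × 0.3125 × 0.9487 = 1.48234
  25–29: 5 × 0.2359 × 0.9371 = 1.10531
  30–34: 5 × 0.1243 × 0.9320 = 0.57924
  35–39: 5 × 0.0549 × 0.9266 = 0.25435
  40–44: 5 × 0.0097 × 0.9090 = 0.04409
  45–49: 5 × 0.0013 × 0.8915 = 0.00579
Sum = 4.54256
NRR = 0.485 × 4.54256 = 2.20314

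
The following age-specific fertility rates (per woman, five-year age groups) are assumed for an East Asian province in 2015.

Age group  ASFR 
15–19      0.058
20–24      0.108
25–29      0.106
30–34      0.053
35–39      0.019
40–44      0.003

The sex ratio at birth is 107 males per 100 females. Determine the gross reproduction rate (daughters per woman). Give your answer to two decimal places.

0.84

Proportion female at birth = 100 / (100 + 107) = 0.48309.
Sum of ASFRs = 0.058 + 0.108 + 0.106 + 0.053 + 0.019 + 0.003 = 0.347
TFR = 5 × 0.347 = 1.735
GRR = 0.48309 × 1.735 = 0.83816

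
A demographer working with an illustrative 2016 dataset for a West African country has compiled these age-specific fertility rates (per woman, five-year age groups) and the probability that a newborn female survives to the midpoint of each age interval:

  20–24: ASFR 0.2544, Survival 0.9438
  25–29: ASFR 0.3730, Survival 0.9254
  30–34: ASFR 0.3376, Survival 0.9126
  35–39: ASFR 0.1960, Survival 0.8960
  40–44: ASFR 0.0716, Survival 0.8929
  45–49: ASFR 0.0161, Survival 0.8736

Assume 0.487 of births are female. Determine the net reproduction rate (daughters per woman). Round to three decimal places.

Proportion female at birth = 0.487.
Weighting each age-specific rate by interval width and survival:
  20–24: 5 × 0.2544 × 0.9438 = 1.20051
  25–29: 5 × 0.3730 × 0.9254 = 1.72587
  30–34: 5 × 0.3376 × 0.9126 = 1.54047
  35–39: 5 × 0.1960 × 0.8960 = 0.87808
  40–44: 5 × 0.0716 × 0.8929 = 0.31966
  45–49: 5 × 0.0161 × 0.8736 = 0.07032
Sum = 5.73491
NRR = 0.487 × 5.73491 = 2.79290
NRR > 1, so each generation more than replaces itself.

2.793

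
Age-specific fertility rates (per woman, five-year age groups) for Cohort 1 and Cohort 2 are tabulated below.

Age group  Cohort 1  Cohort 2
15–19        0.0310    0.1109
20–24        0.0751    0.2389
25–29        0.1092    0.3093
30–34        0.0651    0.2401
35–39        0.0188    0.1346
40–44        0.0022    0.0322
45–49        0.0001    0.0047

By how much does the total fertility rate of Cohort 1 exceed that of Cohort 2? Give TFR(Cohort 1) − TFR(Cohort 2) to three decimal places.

Cohort 1:
  Sum of ASFRs = 0.0310 + 0.0751 + 0.1092 + 0.0651 + 0.0188 + 0.0022 + 0.0001 = 0.3015
  TFR = 5 × 0.3015 = 1.5075
Cohort 2:
  Sum of ASFRs = 0.1109 + 0.2389 + 0.3093 + 0.2401 + 0.1346 + 0.0322 + 0.0047 = 1.0707
  TFR = 5 × 1.0707 = 5.3535
Difference = 1.5075 − 5.3535 = -3.846

-3.846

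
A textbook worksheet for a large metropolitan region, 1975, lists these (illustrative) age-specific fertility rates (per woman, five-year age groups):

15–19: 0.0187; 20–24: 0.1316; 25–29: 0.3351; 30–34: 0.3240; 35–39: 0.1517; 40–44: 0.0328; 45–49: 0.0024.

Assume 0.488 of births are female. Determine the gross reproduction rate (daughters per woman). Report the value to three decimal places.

2.431

Proportion female at birth = 0.488.
Sum of ASFRs = 0.0187 + 0.1316 + 0.3351 + 0.3240 + 0.1517 + 0.0328 + 0.0024 = 0.9963
TFR = 5 × 0.9963 = 4.9815
GRR = 0.488 × 4.9815 = 2.43097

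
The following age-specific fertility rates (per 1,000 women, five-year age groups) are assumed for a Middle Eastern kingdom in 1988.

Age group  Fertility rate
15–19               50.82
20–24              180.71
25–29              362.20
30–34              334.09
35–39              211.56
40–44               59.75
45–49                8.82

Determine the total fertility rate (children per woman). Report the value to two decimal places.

6.04

Sum of ASFRs = 50.82 + 180.71 + 362.20 + 334.09 + 211.56 + 59.75 + 8.82 = 1207.95
TFR = 5 × 1207.95 / 1000 = 6.03975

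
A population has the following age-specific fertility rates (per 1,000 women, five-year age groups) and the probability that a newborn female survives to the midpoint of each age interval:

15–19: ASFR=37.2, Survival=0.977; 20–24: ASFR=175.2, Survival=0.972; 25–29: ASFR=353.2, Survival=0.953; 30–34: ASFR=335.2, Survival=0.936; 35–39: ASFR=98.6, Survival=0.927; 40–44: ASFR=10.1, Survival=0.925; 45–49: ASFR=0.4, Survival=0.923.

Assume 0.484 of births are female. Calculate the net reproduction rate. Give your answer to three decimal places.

Proportion female at birth = 0.484.
Survival-weighted fertility by age (5·fₓ·Sₓ):
  15–19: 5 × 37.2/1000 × 0.977 = 0.18172
  20–24: 5 × 175.2/1000 × 0.972 = 0.85147
  25–29: 5 × 353.2/1000 × 0.953 = 1.68300
  30–34: 5 × 335.2/1000 × 0.936 = 1.56874
  35–39: 5 × 98.6/1000 × 0.927 = 0.45701
  40–44: 5 × 10.1/1000 × 0.925 = 0.04671
  45–49: 5 × 0.4/1000 × 0.923 = 0.00185
Sum = 4.79050
NRR = 0.484 × 4.79050 = 2.31860

2.319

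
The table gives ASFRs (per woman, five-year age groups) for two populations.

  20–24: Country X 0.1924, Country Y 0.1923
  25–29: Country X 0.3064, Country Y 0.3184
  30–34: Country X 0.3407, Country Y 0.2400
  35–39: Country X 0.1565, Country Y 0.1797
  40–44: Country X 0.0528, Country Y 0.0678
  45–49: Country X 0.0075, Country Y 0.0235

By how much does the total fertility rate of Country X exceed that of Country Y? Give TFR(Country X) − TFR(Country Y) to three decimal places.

0.173

Country X:
  Sum of ASFRs = 0.1924 + 0.3064 + 0.3407 + 0.1565 + 0.0528 + 0.0075 = 1.0563
  TFR = 5 × 1.0563 = 5.2815
Country Y:
  Sum of ASFRs = 0.1923 + 0.3184 + 0.2400 + 0.1797 + 0.0678 + 0.0235 = 1.0217
  TFR = 5 × 1.0217 = 5.1085
Difference = 5.2815 − 5.1085 = 0.173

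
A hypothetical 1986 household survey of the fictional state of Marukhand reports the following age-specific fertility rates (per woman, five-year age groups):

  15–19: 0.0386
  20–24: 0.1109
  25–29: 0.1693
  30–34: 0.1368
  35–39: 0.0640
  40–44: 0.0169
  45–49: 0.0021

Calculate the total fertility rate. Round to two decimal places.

2.69

Sum of ASFRs = 0.0386 + 0.1109 + 0.1693 + 0.1368 + 0.0640 + 0.0169 + 0.0021 = 0.5386
TFR = 5 × 0.5386 = 2.693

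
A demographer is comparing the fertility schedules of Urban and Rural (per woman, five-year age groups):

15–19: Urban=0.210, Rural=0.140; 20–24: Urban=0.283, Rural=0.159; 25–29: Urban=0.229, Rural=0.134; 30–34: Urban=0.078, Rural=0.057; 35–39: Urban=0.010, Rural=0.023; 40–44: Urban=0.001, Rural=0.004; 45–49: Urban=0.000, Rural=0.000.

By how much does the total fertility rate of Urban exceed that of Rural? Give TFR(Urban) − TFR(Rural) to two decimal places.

1.47

Urban:
  Sum of ASFRs = 0.210 + 0.283 + 0.229 + 0.078 + 0.010 + 0.001 + 0.000 = 0.811
  TFR = 5 × 0.811 = 4.055
Rural:
  Sum of ASFRs = 0.140 + 0.159 + 0.134 + 0.057 + 0.023 + 0.004 + 0.000 = 0.517
  TFR = 5 × 0.517 = 2.585
Difference = 4.055 − 2.585 = 1.47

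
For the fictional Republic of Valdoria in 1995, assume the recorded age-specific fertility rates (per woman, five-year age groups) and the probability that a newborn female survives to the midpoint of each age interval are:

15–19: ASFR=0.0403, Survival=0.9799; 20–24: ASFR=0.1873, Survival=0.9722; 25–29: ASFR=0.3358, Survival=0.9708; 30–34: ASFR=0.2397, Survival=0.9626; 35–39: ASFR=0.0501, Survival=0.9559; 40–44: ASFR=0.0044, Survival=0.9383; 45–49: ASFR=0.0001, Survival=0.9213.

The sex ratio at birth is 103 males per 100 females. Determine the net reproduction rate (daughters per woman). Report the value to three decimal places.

2.045

Proportion female at birth = 100 / (100 + 103) = 0.49261.
Each age group contributes 5 × ASFR × survival:
  15–19: 5 × 0.0403 × 0.9799 = 0.19745
  20–24: 5 × 0.1873 × 0.9722 = 0.91047
  25–29: 5 × 0.3358 × 0.9708 = 1.62997
  30–34: 5 × 0.2397 × 0.9626 = 1.15368
  35–39: 5 × 0.0501 × 0.9559 = 0.23945
  40–44: 5 × 0.0044 × 0.9383 = 0.02064
  45–49: 5 × 0.0001 × 0.9213 = 0.00046
Sum = 4.15212
NRR = 0.49261 × 4.15212 = 2.04538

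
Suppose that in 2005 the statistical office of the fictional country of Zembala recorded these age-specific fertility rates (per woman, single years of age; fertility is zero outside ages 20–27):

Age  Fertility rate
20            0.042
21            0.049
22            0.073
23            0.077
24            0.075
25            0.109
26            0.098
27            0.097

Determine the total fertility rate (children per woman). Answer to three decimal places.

Sum of ASFRs = 0.042 + 0.049 + 0.073 + 0.077 + 0.075 + 0.109 + 0.098 + 0.097 = 0.620
TFR = 0.62

0.620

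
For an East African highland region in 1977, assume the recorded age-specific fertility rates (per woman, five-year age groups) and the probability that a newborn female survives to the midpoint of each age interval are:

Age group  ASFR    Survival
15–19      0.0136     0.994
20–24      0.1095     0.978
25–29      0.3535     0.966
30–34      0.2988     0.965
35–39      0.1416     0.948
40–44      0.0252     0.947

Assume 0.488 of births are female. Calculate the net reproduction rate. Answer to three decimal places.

2.217

Proportion female at birth = 0.488.
Each age group contributes 5 × ASFR × survival:
  15–19: 5 × 0.0136 × 0.994 = 0.06759
  20–24: 5 × 0.1095 × 0.978 = 0.53546
  25–29: 5 × 0.3535 × 0.966 = 1.70741
  30–34: 5 × 0.2988 × 0.965 = 1.44171
  35–39: 5 × 0.1416 × 0.948 = 0.67118
  40–44: 5 × 0.0252 × 0.947 = 0.11932
Sum = 4.54267
NRR = 0.488 × 4.54267 = 2.21682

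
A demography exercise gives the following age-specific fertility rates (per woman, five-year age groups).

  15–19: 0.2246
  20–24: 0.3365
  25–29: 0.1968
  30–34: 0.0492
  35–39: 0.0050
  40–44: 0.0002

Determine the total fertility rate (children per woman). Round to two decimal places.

4.06

Sum of ASFRs = 0.2246 + 0.3365 + 0.1968 + 0.0492 + 0.0050 + 0.0002 = 0.8123
TFR = 5 × 0.8123 = 4.0615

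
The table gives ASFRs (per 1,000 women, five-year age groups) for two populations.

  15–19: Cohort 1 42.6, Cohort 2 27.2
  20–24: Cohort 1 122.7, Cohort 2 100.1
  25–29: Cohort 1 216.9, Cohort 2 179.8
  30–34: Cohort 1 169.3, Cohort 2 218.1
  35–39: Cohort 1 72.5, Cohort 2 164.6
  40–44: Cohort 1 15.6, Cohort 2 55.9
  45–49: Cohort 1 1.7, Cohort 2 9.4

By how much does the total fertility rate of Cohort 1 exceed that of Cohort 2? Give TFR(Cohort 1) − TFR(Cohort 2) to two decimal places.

-0.57

Cohort 1:
  Sum of ASFRs = 42.6 + 122.7 + 216.9 + 169.3 + 72.5 + 15.6 + 1.7 = 641.3
  TFR = 5 × 641.3 / 1000 = 3.2065
Cohort 2:
  Sum of ASFRs = 27.2 + 100.1 + 179.8 + 218.1 + 164.6 + 55.9 + 9.4 = 755.1
  TFR = 5 × 755.1 / 1000 = 3.7755
Difference = 3.2065 − 3.7755 = -0.569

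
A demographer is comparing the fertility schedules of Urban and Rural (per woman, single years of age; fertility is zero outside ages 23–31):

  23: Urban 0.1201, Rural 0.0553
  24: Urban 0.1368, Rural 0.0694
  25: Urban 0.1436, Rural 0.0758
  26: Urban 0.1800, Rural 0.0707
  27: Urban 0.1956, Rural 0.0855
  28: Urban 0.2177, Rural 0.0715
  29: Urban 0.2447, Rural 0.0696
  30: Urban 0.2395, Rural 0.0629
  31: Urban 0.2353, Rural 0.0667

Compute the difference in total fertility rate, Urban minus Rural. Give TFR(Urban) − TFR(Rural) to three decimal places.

Urban:
  Sum of ASFRs = 0.1201 + 0.1368 + 0.1436 + 0.1800 + 0.1956 + 0.2177 + 0.2447 + 0.2395 + 0.2353 = 1.7133
  TFR = 1.7133
Rural:
  Sum of ASFRs = 0.0553 + 0.0694 + 0.0758 + 0.0707 + 0.0855 + 0.0715 + 0.0696 + 0.0629 + 0.0667 = 0.6274
  TFR = 0.6274
Difference = 1.7133 − 0.6274 = 1.0859

1.086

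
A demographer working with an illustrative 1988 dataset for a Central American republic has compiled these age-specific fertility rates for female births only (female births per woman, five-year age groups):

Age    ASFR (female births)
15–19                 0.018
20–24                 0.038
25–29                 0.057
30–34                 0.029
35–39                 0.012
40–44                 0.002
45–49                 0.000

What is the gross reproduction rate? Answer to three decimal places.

Sum of female ASFRs = 0.018 + 0.038 + 0.057 + 0.029 + 0.012 + 0.002 + 0.000 = 0.156
GRR = 5 × 0.156 = 0.78

0.780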